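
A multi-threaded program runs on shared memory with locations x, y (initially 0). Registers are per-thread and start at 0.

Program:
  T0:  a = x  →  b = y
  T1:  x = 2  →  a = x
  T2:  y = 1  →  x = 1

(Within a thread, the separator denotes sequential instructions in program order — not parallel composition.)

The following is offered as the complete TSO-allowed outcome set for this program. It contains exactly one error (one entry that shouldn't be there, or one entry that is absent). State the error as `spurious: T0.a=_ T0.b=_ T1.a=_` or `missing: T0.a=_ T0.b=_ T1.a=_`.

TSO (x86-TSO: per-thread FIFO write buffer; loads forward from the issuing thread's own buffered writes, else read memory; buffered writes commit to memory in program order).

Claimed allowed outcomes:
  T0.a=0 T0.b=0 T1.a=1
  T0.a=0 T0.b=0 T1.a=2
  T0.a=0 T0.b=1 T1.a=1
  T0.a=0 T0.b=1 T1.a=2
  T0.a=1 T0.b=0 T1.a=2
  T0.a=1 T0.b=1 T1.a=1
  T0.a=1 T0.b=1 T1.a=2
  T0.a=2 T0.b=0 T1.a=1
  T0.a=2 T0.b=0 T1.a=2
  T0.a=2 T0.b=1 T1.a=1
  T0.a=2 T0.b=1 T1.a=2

outcome vector order: (T0.a,T0.b,T1.a)
[TSO] allowed = {0/0/1, 0/0/2, 0/1/1, 0/1/2, 1/1/1, 1/1/2, 2/0/1, 2/0/2, 2/1/1, 2/1/2}
claimed∖TSO = {1/0/2}

spurious: T0.a=1 T0.b=0 T1.a=2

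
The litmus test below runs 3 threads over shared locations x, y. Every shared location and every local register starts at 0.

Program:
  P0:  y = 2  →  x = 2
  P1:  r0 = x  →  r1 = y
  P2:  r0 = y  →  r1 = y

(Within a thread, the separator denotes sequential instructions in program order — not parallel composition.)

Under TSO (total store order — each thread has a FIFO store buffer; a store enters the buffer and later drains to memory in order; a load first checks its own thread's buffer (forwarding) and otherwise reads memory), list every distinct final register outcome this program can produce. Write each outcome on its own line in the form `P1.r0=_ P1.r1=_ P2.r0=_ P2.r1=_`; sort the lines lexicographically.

outcome vector order: (P1.r0,P1.r1,P2.r0,P2.r1)
|TSO outcomes| = 9

P1.r0=0 P1.r1=0 P2.r0=0 P2.r1=0
P1.r0=0 P1.r1=0 P2.r0=0 P2.r1=2
P1.r0=0 P1.r1=0 P2.r0=2 P2.r1=2
P1.r0=0 P1.r1=2 P2.r0=0 P2.r1=0
P1.r0=0 P1.r1=2 P2.r0=0 P2.r1=2
P1.r0=0 P1.r1=2 P2.r0=2 P2.r1=2
P1.r0=2 P1.r1=2 P2.r0=0 P2.r1=0
P1.r0=2 P1.r1=2 P2.r0=0 P2.r1=2
P1.r0=2 P1.r1=2 P2.r0=2 P2.r1=2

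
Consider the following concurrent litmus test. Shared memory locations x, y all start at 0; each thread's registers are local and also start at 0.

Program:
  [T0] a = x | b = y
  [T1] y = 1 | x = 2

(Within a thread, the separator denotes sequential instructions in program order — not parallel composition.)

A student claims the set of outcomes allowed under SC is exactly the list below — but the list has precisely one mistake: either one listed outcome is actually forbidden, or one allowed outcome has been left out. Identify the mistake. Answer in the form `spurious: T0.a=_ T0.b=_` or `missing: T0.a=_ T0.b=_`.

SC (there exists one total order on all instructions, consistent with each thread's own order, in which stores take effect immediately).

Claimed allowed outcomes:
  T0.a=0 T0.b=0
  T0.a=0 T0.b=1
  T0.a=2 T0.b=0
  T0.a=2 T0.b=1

spurious: T0.a=2 T0.b=0

outcome vector order: (T0.a,T0.b)
[SC] allowed = {<0 0> <0 1> <2 1>}
claimed∖SC = {<2 0>}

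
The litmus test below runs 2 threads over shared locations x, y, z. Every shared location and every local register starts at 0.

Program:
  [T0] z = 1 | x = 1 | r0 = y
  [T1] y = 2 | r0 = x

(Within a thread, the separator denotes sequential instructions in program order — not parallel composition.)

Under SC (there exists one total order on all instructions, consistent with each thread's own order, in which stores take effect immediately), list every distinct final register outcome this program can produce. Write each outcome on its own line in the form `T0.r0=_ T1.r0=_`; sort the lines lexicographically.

T0.r0=0 T1.r0=1
T0.r0=2 T1.r0=0
T0.r0=2 T1.r0=1

outcome vector order: (T0.r0,T1.r0)
|SC outcomes| = 3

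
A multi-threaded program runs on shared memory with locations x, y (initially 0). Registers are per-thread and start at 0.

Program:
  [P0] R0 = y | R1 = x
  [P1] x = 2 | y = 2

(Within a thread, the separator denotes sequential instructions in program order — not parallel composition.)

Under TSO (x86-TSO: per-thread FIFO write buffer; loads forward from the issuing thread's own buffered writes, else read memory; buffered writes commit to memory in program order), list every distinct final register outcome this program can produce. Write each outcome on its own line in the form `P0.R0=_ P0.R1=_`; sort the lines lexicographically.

P0.R0=0 P0.R1=0
P0.R0=0 P0.R1=2
P0.R0=2 P0.R1=2

outcome vector order: (P0.R0,P0.R1)
|TSO outcomes| = 3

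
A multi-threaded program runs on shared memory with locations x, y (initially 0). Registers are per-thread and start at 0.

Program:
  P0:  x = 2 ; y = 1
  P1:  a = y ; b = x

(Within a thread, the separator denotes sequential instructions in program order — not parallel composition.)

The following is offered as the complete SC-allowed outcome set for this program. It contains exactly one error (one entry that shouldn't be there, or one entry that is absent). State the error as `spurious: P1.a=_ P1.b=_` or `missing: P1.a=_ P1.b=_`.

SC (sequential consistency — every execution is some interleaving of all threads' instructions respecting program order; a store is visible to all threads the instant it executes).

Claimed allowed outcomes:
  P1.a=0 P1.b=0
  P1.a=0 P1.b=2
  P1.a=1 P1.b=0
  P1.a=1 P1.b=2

outcome vector order: (P1.a,P1.b)
SC (3): 00, 02, 12
claimed∖SC = {10}

spurious: P1.a=1 P1.b=0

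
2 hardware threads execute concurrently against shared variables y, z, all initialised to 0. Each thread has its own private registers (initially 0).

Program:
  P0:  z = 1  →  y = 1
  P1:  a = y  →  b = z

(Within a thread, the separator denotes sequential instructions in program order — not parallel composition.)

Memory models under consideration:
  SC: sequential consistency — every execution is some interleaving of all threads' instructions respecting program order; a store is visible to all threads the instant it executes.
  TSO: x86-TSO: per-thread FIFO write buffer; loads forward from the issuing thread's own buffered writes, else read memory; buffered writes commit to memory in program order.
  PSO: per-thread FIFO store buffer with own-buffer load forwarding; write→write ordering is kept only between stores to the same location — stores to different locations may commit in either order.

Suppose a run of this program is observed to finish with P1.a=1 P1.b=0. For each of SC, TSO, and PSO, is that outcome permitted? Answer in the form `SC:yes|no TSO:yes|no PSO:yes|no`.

SC:no TSO:no PSO:yes

outcome vector order: (P1.a,P1.b)
under SC → 0/0, 0/1, 1/1
under TSO → 0/0, 0/1, 1/1
under PSO → 0/0, 0/1, 1/0, 1/1
target 1/0 ∈ {PSO}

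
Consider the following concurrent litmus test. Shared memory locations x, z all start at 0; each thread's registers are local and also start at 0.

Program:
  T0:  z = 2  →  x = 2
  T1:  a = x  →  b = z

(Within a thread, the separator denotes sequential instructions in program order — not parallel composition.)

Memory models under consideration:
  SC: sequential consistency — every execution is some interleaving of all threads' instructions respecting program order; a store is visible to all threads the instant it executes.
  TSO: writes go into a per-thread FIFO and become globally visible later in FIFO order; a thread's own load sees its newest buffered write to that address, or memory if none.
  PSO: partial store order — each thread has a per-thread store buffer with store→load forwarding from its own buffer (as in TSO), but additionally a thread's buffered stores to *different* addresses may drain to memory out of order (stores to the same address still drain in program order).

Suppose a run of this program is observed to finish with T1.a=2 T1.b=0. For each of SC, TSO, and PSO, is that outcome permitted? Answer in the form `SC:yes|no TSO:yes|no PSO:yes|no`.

SC:no TSO:no PSO:yes

outcome vector order: (T1.a,T1.b)
SC: 3 outcomes — {0/0, 0/2, 2/2}
TSO: 3 outcomes — {0/0, 0/2, 2/2}
PSO: 4 outcomes — {0/0, 0/2, 2/0, 2/2}
target 2/0 ∈ {PSO}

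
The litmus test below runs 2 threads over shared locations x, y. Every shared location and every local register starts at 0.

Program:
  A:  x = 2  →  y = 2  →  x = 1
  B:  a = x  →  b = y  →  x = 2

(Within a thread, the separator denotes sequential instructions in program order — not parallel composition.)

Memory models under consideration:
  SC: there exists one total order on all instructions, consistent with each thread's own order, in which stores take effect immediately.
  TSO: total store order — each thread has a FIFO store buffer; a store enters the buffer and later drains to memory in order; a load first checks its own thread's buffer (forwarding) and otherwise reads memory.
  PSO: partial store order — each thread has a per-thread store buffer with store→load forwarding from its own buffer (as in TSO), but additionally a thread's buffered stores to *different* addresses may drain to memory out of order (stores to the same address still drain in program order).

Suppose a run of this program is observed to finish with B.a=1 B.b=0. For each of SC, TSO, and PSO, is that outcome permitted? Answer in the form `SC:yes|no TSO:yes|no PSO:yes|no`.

SC:no TSO:no PSO:yes

outcome vector order: (B.a,B.b)
under SC → <0 0>; <0 2>; <1 2>; <2 0>; <2 2>
under TSO → <0 0>; <0 2>; <1 2>; <2 0>; <2 2>
under PSO → <0 0>; <0 2>; <1 0>; <1 2>; <2 0>; <2 2>
target <1 0> ∈ {PSO}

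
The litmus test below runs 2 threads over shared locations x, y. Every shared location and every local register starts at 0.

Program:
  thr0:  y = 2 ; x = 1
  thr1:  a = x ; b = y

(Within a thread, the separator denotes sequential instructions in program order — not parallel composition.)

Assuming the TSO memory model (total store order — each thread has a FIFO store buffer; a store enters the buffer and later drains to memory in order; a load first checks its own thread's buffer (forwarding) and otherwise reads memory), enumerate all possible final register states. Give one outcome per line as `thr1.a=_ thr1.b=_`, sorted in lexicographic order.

outcome vector order: (thr1.a,thr1.b)
|TSO outcomes| = 3

thr1.a=0 thr1.b=0
thr1.a=0 thr1.b=2
thr1.a=1 thr1.b=2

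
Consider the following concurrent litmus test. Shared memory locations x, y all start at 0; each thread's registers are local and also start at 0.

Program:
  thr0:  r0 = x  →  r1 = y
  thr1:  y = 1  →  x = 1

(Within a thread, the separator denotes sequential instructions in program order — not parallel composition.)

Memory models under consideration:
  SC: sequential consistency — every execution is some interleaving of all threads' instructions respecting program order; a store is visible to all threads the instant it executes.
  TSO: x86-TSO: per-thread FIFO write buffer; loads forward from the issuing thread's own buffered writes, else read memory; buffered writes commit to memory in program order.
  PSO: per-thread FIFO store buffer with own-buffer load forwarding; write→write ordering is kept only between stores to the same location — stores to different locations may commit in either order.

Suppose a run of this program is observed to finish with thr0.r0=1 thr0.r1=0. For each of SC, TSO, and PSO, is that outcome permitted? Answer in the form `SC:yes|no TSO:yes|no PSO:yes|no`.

SC:no TSO:no PSO:yes

outcome vector order: (thr0.r0,thr0.r1)
SC: 3 outcomes — {0/0 0/1 1/1}
TSO: 3 outcomes — {0/0 0/1 1/1}
PSO: 4 outcomes — {0/0 0/1 1/0 1/1}
target 1/0 ∈ {PSO}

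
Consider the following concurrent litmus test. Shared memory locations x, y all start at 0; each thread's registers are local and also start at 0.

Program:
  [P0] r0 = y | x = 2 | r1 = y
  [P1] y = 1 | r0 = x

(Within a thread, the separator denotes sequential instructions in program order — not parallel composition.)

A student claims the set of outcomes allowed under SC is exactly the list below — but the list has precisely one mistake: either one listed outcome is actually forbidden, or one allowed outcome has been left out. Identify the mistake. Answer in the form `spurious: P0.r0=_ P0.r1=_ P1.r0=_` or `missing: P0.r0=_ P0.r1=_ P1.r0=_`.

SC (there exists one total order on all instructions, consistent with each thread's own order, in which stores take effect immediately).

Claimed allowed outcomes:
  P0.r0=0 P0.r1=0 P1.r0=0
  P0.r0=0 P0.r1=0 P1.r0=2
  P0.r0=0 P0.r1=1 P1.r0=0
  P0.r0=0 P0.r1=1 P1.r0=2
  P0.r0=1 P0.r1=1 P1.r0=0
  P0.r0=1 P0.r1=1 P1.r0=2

outcome vector order: (P0.r0,P0.r1,P1.r0)
under SC → 0/0/2 0/1/0 0/1/2 1/1/0 1/1/2
claimed∖SC = {0/0/0}

spurious: P0.r0=0 P0.r1=0 P1.r0=0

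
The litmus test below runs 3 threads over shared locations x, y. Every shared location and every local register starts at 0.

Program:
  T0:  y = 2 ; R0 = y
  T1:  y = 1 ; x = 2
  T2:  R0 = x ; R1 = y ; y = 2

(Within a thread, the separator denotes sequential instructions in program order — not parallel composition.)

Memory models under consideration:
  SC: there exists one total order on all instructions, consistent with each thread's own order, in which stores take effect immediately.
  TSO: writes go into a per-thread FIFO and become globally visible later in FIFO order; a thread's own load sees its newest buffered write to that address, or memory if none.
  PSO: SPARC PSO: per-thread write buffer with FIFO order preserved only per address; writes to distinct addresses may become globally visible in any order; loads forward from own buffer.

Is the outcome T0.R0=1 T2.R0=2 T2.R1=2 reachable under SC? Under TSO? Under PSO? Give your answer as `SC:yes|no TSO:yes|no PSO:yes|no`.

outcome vector order: (T0.R0,T2.R0,T2.R1)
SC (9): 100; 101; 102; 121; 200; 201; 202; 221; 222
TSO (9): 100; 101; 102; 121; 200; 201; 202; 221; 222
PSO (12): 100; 101; 102; 120; 121; 122; 200; 201; 202; 220; 221; 222
target 122 ∈ {PSO}

SC:no TSO:no PSO:yes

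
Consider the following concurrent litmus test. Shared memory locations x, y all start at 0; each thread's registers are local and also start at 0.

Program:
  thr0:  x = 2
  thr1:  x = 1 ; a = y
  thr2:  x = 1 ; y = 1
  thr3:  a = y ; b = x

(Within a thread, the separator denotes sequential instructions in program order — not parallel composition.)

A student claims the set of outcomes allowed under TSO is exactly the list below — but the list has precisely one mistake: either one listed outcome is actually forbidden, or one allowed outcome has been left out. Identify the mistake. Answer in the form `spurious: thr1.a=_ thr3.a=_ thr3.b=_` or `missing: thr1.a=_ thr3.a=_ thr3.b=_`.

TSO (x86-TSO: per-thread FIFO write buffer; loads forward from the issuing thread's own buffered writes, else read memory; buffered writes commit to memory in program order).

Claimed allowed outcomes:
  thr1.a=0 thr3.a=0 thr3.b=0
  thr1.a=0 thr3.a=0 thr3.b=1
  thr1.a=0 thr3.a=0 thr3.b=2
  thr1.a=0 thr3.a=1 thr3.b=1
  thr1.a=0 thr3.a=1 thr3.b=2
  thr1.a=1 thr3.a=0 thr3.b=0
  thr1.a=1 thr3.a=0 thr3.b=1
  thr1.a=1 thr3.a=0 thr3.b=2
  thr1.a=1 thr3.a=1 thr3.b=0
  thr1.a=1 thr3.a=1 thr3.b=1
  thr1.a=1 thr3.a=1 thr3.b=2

outcome vector order: (thr1.a,thr3.a,thr3.b)
[TSO] allowed = {0/0/0, 0/0/1, 0/0/2, 0/1/1, 0/1/2, 1/0/0, 1/0/1, 1/0/2, 1/1/1, 1/1/2}
claimed∖TSO = {1/1/0}

spurious: thr1.a=1 thr3.a=1 thr3.b=0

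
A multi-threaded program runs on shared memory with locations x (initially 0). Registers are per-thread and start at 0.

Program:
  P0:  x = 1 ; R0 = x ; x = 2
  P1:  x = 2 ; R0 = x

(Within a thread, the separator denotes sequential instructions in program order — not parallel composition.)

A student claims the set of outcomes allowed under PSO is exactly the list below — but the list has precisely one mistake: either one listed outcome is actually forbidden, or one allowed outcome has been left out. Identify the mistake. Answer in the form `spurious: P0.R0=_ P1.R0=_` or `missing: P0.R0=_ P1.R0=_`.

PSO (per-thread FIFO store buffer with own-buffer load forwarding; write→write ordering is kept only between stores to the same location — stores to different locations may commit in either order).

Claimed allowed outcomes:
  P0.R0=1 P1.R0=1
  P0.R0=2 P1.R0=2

outcome vector order: (P0.R0,P1.R0)
PSO (3): <1 1> <1 2> <2 2>
PSO∖claimed = {<1 2>}

missing: P0.R0=1 P1.R0=2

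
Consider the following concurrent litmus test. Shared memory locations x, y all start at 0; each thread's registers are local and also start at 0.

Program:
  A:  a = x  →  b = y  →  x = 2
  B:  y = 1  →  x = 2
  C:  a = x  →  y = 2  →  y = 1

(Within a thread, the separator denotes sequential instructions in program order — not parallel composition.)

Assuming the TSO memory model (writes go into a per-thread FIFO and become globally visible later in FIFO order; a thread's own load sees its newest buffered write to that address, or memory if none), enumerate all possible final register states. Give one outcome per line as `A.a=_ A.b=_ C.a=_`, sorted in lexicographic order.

A.a=0 A.b=0 C.a=0
A.a=0 A.b=0 C.a=2
A.a=0 A.b=1 C.a=0
A.a=0 A.b=1 C.a=2
A.a=0 A.b=2 C.a=0
A.a=0 A.b=2 C.a=2
A.a=2 A.b=1 C.a=0
A.a=2 A.b=1 C.a=2
A.a=2 A.b=2 C.a=0
A.a=2 A.b=2 C.a=2

outcome vector order: (A.a,A.b,C.a)
|TSO outcomes| = 10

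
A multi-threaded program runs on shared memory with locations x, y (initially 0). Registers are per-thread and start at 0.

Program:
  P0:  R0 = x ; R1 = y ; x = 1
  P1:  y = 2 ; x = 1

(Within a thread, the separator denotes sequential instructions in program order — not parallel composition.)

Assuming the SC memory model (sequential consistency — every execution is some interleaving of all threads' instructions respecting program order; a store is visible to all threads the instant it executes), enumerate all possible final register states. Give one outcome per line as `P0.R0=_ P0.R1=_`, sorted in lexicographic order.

P0.R0=0 P0.R1=0
P0.R0=0 P0.R1=2
P0.R0=1 P0.R1=2

outcome vector order: (P0.R0,P0.R1)
|SC outcomes| = 3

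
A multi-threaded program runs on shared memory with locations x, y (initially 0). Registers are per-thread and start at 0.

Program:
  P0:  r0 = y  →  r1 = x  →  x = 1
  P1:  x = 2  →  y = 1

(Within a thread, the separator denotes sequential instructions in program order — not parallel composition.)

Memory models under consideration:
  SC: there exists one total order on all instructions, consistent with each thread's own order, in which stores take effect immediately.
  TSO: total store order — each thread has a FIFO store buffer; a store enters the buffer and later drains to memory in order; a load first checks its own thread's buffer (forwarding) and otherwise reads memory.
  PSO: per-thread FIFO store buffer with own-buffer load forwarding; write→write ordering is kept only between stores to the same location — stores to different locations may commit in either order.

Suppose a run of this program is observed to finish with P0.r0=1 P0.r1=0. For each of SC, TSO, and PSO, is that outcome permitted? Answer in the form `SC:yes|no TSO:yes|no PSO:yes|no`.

outcome vector order: (P0.r0,P0.r1)
SC: 3 outcomes — {00; 02; 12}
TSO: 3 outcomes — {00; 02; 12}
PSO: 4 outcomes — {00; 02; 10; 12}
target 10 ∈ {PSO}

SC:no TSO:no PSO:yes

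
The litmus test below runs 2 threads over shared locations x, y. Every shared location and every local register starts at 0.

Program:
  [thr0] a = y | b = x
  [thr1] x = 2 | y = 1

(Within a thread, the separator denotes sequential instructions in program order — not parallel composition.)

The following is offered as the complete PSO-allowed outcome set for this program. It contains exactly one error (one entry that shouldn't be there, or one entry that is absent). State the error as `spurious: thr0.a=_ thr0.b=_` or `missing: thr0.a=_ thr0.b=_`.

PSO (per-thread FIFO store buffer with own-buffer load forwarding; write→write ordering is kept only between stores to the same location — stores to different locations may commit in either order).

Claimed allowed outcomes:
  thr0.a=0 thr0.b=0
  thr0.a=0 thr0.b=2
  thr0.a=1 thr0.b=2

missing: thr0.a=1 thr0.b=0

outcome vector order: (thr0.a,thr0.b)
under PSO → <0 0> <0 2> <1 0> <1 2>
PSO∖claimed = {<1 0>}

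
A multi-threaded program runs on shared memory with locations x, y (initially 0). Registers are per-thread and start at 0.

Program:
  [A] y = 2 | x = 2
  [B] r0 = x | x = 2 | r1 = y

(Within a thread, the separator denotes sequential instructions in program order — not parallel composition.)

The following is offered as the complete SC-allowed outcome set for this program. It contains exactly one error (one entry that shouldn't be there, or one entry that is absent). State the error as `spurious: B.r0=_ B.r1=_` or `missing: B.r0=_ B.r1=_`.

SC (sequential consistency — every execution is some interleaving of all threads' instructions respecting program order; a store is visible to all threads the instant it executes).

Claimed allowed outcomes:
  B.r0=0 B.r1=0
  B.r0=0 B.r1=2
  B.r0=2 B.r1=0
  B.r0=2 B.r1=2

spurious: B.r0=2 B.r1=0

outcome vector order: (B.r0,B.r1)
[SC] allowed = {(0,0); (0,2); (2,2)}
claimed∖SC = {(2,0)}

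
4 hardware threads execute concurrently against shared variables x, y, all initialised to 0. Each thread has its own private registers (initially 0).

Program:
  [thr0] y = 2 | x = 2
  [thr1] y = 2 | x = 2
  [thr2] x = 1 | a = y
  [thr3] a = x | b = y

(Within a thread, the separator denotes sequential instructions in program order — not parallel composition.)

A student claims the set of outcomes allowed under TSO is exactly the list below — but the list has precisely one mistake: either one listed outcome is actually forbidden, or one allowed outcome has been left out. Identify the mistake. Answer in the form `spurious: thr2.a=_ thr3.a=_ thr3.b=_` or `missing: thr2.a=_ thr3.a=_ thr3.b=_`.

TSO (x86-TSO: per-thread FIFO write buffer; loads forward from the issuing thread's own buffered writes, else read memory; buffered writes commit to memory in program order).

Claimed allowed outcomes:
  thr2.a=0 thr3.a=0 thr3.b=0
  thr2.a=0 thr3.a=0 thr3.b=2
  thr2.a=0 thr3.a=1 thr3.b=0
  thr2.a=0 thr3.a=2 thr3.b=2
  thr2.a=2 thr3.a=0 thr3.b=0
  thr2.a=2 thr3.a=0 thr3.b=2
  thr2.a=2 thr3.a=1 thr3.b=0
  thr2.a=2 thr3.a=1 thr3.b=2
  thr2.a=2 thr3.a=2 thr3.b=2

missing: thr2.a=0 thr3.a=1 thr3.b=2

outcome vector order: (thr2.a,thr3.a,thr3.b)
TSO: 10 outcomes — {0/0/0; 0/0/2; 0/1/0; 0/1/2; 0/2/2; 2/0/0; 2/0/2; 2/1/0; 2/1/2; 2/2/2}
TSO∖claimed = {0/1/2}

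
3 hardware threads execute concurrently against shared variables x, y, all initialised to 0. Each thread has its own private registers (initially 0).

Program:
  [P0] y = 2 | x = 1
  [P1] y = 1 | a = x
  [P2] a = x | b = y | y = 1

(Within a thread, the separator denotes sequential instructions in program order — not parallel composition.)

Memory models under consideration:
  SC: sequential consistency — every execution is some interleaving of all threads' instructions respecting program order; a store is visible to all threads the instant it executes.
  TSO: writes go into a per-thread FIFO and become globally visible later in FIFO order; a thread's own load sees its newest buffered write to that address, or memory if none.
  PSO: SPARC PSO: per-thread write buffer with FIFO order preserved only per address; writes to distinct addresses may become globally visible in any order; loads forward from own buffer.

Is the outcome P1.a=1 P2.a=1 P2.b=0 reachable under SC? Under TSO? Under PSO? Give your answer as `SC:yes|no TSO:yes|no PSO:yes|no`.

SC:no TSO:no PSO:yes

outcome vector order: (P1.a,P2.a,P2.b)
under SC → 000; 001; 002; 011; 012; 100; 101; 102; 111; 112
under TSO → 000; 001; 002; 011; 012; 100; 101; 102; 111; 112
under PSO → 000; 001; 002; 010; 011; 012; 100; 101; 102; 110; 111; 112
target 110 ∈ {PSO}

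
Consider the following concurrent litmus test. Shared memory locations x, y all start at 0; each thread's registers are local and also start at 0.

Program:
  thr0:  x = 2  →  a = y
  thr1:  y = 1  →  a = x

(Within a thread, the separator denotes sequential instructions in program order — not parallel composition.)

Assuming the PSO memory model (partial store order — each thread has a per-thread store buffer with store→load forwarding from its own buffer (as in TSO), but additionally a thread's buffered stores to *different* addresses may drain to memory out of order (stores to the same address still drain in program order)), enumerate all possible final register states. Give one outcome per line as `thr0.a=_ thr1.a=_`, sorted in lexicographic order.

outcome vector order: (thr0.a,thr1.a)
|PSO outcomes| = 4

thr0.a=0 thr1.a=0
thr0.a=0 thr1.a=2
thr0.a=1 thr1.a=0
thr0.a=1 thr1.a=2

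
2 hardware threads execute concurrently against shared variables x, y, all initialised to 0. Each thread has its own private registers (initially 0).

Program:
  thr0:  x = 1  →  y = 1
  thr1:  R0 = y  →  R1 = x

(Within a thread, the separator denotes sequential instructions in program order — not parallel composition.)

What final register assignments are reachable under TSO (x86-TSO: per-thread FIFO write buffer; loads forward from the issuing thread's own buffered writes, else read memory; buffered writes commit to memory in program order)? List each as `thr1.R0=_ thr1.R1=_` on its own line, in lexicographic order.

thr1.R0=0 thr1.R1=0
thr1.R0=0 thr1.R1=1
thr1.R0=1 thr1.R1=1

outcome vector order: (thr1.R0,thr1.R1)
|TSO outcomes| = 3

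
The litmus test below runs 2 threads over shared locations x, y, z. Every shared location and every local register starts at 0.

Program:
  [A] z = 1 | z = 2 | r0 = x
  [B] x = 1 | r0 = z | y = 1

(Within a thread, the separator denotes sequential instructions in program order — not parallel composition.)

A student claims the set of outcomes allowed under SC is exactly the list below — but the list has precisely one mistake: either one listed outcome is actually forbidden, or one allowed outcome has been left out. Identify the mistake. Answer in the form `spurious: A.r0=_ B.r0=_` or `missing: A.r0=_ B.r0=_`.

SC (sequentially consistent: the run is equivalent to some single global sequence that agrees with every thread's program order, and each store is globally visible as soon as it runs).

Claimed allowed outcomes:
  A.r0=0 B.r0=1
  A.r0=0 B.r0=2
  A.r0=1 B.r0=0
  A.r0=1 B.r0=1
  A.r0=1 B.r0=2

outcome vector order: (A.r0,B.r0)
under SC → (0,2) (1,0) (1,1) (1,2)
claimed∖SC = {(0,1)}

spurious: A.r0=0 B.r0=1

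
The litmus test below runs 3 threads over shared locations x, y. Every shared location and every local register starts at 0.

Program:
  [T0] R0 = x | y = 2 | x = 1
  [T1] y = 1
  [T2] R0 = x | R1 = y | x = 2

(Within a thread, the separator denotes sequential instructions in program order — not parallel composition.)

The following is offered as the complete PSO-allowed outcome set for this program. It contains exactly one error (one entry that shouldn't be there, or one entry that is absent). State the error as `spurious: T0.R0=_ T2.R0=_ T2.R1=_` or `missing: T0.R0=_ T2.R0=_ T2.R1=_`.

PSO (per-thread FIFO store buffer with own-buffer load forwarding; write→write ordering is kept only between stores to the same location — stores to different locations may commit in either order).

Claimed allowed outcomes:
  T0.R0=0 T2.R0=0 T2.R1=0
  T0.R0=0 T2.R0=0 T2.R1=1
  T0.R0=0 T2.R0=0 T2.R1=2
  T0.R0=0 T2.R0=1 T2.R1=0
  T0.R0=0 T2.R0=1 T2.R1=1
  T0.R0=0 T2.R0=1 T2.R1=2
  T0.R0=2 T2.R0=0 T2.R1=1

missing: T0.R0=2 T2.R0=0 T2.R1=0

outcome vector order: (T0.R0,T2.R0,T2.R1)
PSO (8): (0,0,0), (0,0,1), (0,0,2), (0,1,0), (0,1,1), (0,1,2), (2,0,0), (2,0,1)
PSO∖claimed = {(2,0,0)}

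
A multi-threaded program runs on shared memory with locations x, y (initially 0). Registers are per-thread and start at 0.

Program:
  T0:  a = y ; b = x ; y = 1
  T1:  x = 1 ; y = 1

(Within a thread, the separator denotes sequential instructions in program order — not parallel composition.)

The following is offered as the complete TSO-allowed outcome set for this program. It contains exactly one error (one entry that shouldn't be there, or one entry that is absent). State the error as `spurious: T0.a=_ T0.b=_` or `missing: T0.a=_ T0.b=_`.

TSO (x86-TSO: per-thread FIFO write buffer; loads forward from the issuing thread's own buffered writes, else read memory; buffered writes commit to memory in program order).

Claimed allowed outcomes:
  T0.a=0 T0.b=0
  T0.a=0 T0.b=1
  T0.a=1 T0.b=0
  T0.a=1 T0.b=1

spurious: T0.a=1 T0.b=0

outcome vector order: (T0.a,T0.b)
[TSO] allowed = {0/0 0/1 1/1}
claimed∖TSO = {1/0}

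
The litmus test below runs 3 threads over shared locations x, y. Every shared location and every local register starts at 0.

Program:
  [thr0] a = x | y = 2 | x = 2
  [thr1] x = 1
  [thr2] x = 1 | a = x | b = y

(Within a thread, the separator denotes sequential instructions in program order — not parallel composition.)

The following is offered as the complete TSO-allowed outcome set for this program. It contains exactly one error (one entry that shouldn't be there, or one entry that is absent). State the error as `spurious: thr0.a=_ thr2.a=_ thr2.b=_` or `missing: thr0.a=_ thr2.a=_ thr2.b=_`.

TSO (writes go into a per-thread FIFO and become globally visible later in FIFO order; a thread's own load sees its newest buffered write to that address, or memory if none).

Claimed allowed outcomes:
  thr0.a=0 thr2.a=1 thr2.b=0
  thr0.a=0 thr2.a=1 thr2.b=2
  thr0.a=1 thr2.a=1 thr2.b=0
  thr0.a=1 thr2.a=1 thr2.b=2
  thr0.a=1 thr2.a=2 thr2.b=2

outcome vector order: (thr0.a,thr2.a,thr2.b)
[TSO] allowed = {<0 1 0> <0 1 2> <0 2 2> <1 1 0> <1 1 2> <1 2 2>}
TSO∖claimed = {<0 2 2>}

missing: thr0.a=0 thr2.a=2 thr2.b=2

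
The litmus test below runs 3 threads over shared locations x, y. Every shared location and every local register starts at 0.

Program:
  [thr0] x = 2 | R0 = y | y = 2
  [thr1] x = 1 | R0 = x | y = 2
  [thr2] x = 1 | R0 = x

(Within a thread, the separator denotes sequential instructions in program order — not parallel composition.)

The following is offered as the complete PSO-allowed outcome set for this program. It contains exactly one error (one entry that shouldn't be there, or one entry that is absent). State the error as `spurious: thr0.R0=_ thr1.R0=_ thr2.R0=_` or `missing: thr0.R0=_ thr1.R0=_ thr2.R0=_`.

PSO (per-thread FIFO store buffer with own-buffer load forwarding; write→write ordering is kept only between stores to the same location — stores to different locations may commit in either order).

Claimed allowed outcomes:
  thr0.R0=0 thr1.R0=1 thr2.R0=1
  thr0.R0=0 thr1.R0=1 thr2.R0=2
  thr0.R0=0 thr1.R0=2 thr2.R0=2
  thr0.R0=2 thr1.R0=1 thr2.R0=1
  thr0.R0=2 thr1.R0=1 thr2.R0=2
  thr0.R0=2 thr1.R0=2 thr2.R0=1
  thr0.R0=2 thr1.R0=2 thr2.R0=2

missing: thr0.R0=0 thr1.R0=2 thr2.R0=1

outcome vector order: (thr0.R0,thr1.R0,thr2.R0)
under PSO → <0 1 1> <0 1 2> <0 2 1> <0 2 2> <2 1 1> <2 1 2> <2 2 1> <2 2 2>
PSO∖claimed = {<0 2 1>}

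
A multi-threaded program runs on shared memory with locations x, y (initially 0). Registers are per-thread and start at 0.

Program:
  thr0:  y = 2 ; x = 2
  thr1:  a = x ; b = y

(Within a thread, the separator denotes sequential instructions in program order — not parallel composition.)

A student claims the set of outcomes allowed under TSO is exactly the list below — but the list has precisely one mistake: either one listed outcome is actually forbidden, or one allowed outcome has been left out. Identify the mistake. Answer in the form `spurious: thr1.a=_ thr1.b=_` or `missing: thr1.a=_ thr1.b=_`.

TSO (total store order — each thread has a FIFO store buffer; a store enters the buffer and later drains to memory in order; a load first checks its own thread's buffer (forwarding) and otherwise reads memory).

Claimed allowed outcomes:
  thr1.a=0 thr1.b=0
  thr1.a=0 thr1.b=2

outcome vector order: (thr1.a,thr1.b)
TSO: 3 outcomes — {0/0; 0/2; 2/2}
TSO∖claimed = {2/2}

missing: thr1.a=2 thr1.b=2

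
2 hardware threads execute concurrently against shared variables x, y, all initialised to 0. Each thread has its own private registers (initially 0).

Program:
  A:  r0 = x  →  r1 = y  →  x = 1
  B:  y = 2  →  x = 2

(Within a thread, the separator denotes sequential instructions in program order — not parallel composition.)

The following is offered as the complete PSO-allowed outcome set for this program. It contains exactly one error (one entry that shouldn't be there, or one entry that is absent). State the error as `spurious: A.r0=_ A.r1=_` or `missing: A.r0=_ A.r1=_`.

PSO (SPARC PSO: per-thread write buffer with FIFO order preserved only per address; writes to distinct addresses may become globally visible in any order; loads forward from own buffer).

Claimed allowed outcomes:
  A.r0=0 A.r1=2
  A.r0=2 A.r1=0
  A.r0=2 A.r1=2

missing: A.r0=0 A.r1=0

outcome vector order: (A.r0,A.r1)
PSO: 4 outcomes — {<0 0> <0 2> <2 0> <2 2>}
PSO∖claimed = {<0 0>}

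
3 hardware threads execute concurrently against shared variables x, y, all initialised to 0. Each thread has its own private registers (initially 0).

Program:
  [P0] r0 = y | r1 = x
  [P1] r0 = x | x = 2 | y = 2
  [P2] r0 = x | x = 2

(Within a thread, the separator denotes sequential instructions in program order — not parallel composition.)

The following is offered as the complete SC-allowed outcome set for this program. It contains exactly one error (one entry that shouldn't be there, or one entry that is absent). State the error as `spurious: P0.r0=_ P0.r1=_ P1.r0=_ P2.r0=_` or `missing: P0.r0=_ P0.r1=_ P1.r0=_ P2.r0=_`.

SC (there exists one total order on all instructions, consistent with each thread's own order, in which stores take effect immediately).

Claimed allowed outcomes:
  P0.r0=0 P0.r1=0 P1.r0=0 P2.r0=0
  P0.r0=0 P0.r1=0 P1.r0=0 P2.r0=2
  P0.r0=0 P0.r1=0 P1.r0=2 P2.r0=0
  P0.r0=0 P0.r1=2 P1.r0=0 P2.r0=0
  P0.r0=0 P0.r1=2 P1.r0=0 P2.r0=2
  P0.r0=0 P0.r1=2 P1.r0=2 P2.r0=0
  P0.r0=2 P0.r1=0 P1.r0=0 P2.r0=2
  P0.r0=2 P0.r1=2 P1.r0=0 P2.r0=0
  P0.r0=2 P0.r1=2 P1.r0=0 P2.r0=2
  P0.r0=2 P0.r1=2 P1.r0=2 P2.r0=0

outcome vector order: (P0.r0,P0.r1,P1.r0,P2.r0)
[SC] allowed = {0/0/0/0, 0/0/0/2, 0/0/2/0, 0/2/0/0, 0/2/0/2, 0/2/2/0, 2/2/0/0, 2/2/0/2, 2/2/2/0}
claimed∖SC = {2/0/0/2}

spurious: P0.r0=2 P0.r1=0 P1.r0=0 P2.r0=2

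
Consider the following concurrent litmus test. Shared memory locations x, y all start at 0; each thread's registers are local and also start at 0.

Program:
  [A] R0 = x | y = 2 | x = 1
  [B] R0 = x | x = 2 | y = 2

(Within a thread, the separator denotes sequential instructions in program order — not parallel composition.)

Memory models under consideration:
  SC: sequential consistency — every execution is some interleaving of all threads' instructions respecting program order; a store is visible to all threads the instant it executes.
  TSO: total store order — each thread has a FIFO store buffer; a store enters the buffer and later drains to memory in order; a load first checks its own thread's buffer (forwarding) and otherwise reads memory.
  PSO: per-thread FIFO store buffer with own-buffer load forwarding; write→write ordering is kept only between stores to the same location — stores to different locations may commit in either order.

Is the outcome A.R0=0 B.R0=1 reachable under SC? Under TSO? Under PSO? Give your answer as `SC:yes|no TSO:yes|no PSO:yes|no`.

SC:yes TSO:yes PSO:yes

outcome vector order: (A.R0,B.R0)
SC (3): 00 01 20
TSO (3): 00 01 20
PSO (3): 00 01 20
target 01 ∈ {SC,TSO,PSO}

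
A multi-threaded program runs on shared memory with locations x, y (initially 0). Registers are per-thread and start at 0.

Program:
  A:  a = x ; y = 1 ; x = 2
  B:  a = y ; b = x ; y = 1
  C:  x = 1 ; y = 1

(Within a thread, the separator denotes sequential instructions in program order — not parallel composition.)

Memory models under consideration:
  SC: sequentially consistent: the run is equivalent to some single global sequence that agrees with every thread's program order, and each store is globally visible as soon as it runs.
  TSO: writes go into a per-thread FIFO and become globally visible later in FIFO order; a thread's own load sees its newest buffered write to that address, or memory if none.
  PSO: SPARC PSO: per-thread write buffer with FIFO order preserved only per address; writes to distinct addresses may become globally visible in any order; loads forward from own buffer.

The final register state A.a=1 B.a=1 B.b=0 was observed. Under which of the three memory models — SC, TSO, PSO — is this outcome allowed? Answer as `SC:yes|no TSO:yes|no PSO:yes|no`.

outcome vector order: (A.a,B.a,B.b)
[SC] allowed = {<0 0 0> <0 0 1> <0 0 2> <0 1 0> <0 1 1> <0 1 2> <1 0 0> <1 0 1> <1 0 2> <1 1 1> <1 1 2>}
[TSO] allowed = {<0 0 0> <0 0 1> <0 0 2> <0 1 0> <0 1 1> <0 1 2> <1 0 0> <1 0 1> <1 0 2> <1 1 1> <1 1 2>}
[PSO] allowed = {<0 0 0> <0 0 1> <0 0 2> <0 1 0> <0 1 1> <0 1 2> <1 0 0> <1 0 1> <1 0 2> <1 1 0> <1 1 1> <1 1 2>}
target <1 1 0> ∈ {PSO}

SC:no TSO:no PSO:yes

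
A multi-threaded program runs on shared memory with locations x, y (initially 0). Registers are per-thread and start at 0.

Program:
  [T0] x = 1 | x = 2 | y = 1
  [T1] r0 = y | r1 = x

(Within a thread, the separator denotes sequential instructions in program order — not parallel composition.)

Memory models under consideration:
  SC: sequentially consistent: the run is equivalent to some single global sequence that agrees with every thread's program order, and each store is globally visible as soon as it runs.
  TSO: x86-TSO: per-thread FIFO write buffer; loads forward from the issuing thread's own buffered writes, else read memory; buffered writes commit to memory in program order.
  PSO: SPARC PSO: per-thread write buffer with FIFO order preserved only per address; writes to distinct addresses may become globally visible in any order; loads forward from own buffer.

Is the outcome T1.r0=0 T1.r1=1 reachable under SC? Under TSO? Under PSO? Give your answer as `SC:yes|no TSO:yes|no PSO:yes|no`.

outcome vector order: (T1.r0,T1.r1)
SC (4): 0/0, 0/1, 0/2, 1/2
TSO (4): 0/0, 0/1, 0/2, 1/2
PSO (6): 0/0, 0/1, 0/2, 1/0, 1/1, 1/2
target 0/1 ∈ {SC,TSO,PSO}

SC:yes TSO:yes PSO:yes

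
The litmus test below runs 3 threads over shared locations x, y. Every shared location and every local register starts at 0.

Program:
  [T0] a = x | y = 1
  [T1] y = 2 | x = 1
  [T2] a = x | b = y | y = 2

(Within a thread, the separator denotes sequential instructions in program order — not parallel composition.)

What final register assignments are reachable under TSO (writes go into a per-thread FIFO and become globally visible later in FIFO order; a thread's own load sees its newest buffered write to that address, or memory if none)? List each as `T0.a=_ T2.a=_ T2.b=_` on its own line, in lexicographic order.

T0.a=0 T2.a=0 T2.b=0
T0.a=0 T2.a=0 T2.b=1
T0.a=0 T2.a=0 T2.b=2
T0.a=0 T2.a=1 T2.b=1
T0.a=0 T2.a=1 T2.b=2
T0.a=1 T2.a=0 T2.b=0
T0.a=1 T2.a=0 T2.b=1
T0.a=1 T2.a=0 T2.b=2
T0.a=1 T2.a=1 T2.b=1
T0.a=1 T2.a=1 T2.b=2

outcome vector order: (T0.a,T2.a,T2.b)
|TSO outcomes| = 10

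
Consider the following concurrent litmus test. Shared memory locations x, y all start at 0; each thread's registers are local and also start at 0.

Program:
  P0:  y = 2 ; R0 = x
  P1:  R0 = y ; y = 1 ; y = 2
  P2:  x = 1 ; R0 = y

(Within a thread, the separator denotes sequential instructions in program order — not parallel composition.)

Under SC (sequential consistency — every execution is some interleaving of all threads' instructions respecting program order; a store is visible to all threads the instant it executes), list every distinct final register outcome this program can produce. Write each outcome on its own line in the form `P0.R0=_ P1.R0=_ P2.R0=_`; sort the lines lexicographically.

outcome vector order: (P0.R0,P1.R0,P2.R0)
|SC outcomes| = 10

P0.R0=0 P1.R0=0 P2.R0=1
P0.R0=0 P1.R0=0 P2.R0=2
P0.R0=0 P1.R0=2 P2.R0=1
P0.R0=0 P1.R0=2 P2.R0=2
P0.R0=1 P1.R0=0 P2.R0=0
P0.R0=1 P1.R0=0 P2.R0=1
P0.R0=1 P1.R0=0 P2.R0=2
P0.R0=1 P1.R0=2 P2.R0=0
P0.R0=1 P1.R0=2 P2.R0=1
P0.R0=1 P1.R0=2 P2.R0=2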